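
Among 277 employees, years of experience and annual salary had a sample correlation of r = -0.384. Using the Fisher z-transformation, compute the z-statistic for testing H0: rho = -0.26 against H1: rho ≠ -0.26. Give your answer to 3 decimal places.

z_r = atanh(-0.384) = -0.404743,  z_0 = atanh(-0.26) = -0.266108
SE = 1/√(n−3) = 1/√274 = 0.060412
z = (z_r − z_0)/SE = (-0.404743 − (-0.266108)) / 0.060412 = -0.138635 / 0.060412 = -2.295

-2.295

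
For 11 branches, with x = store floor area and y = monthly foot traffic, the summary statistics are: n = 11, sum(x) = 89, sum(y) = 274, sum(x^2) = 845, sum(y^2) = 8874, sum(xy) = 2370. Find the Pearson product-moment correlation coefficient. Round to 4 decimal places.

S_xy = nΣxy − ΣxΣy = 11·2370 − 89·274 = 26070 − 24386 = 1684
S_xx = nΣx² − (Σx)² = 11·845 − 89² = 9295 − 7921 = 1374
S_yy = nΣy² − (Σy)² = 11·8874 − 274² = 97614 − 75076 = 22538
r = S_xy / √(S_xx·S_yy) = 1684 / √(1374·22538) = 1684 / √30967212 = 1684 / 5564.8191 = 0.3026

0.3026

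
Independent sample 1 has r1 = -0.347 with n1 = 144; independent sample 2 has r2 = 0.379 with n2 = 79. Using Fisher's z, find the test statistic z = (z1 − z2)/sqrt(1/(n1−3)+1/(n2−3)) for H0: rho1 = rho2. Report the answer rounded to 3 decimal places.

-5.347

z1 = atanh(-0.347) = -0.362029,  z2 = atanh(0.379) = 0.398891
SE = √(1/(n1−3) + 1/(n2−3)) = √(1/141 + 1/76) = √(0.0070922 + 0.0131579) = √0.0202501 = 0.142303
z = (z1 − z2)/SE = (-0.362029 − 0.398891) / 0.142303 = -0.760920 / 0.142303 = -5.347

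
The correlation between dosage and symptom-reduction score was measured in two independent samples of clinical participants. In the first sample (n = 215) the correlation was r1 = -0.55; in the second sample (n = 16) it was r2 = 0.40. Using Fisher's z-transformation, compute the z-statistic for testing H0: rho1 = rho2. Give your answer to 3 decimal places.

-3.647

z1 = atanh(-0.55) = -0.618381,  z2 = atanh(0.40) = 0.423649
SE = √(1/(n1−3) + 1/(n2−3)) = √(1/212 + 1/13) = √(0.0047170 + 0.0769231) = √0.0816401 = 0.285727
z = (z1 − z2)/SE = (-0.618381 − 0.423649) / 0.285727 = -1.042030 / 0.285727 = -3.647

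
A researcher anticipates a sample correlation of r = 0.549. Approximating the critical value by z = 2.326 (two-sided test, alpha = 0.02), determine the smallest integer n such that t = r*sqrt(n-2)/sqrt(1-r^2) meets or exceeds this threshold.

15

r√(n−2)/√(1−r²) ≥ 2.326  ⇔  n−2 ≥ (2.326)²·(1−r²)/r²
(1−r²)/r² = (1−0.301401)/0.301401 = 2.3178
n ≥ 2 + 5.410276·2.3178 = 2 + 12.5399 = 14.5399
⌈14.5399⌉ = 15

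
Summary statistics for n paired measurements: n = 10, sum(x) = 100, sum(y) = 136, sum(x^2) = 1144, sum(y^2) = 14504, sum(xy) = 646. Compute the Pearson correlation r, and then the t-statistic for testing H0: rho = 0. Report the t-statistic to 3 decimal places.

-1.763

Numerator: nΣxy − (Σx)(Σy) = 10·646 − (100)(136) = -7140
Denominator: √[(nΣx²−(Σx)²)(nΣy²−(Σy)²)]
  nΣx²−(Σx)² = 10·1144 − 10000 = 1440;  nΣy²−(Σy)² = 10·14504 − 18496 = 126544
  √(1440·126544) = √182223360 = 13499.0133
r = -7140 / 13499.0133 = -0.5289
t = r·√(n−2)/√(1−r²) = -0.5289·√8 / √(1−0.279735) = -1.495955 / 0.848684 = -1.763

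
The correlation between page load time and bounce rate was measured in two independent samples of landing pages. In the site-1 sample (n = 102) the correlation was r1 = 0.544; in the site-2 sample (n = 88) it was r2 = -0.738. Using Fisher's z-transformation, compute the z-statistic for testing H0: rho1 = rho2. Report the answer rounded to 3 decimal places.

z1 = atanh(0.544) = 0.609819,  z2 = atanh(-0.738) = -0.946073
SE = √(1/(n1−3) + 1/(n2−3)) = √(1/99 + 1/85) = √(0.0101010 + 0.0117647) = √0.0218657 = 0.147871
z = (z1 − z2)/SE = (0.609819 − (-0.946073)) / 0.147871 = 1.555892 / 0.147871 = 10.522

10.522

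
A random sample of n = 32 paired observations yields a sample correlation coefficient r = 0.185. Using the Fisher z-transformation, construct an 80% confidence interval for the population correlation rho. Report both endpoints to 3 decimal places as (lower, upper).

z_r = atanh(0.185) = 0.187155;  SE = 1/√(n−3) = 1/√29 = 0.185695
z-limits: 0.187155 ± 1.282·0.185695 = 0.187155 ± 0.238061 = [-0.050906, 0.425216]
ρ-limits: (tanh -0.050906, tanh 0.425216) = (-0.051, 0.401)

(-0.051, 0.401)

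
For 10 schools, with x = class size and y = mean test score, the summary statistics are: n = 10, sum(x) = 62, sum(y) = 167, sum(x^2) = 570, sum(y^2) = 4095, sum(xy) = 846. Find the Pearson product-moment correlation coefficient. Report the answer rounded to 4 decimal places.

-0.3847

Numerator: nΣxy − (Σx)(Σy) = 10·846 − (62)(167) = -1894
Denominator: √[(nΣx²−(Σx)²)(nΣy²−(Σy)²)]
  nΣx²−(Σx)² = 10·570 − 3844 = 1856;  nΣy²−(Σy)² = 10·4095 − 27889 = 13061
  √(1856·13061) = √24241216 = 4923.5369
r = -1894 / 4923.5369 = -0.3847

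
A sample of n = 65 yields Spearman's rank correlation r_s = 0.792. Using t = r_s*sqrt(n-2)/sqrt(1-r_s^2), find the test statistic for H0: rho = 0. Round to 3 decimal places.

10.297

1 − r_s² = 1 − 0.627264 = 0.372736;  √(1−r_s²) = 0.610521
√(n−2) = √63 = 7.937254
t = r_s·√(n−2)/√(1−r_s²) = 0.792 · 7.937254 / 0.610521 = 10.297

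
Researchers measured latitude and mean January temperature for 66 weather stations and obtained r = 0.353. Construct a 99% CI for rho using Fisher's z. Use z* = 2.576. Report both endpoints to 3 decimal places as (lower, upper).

(0.044, 0.600)

z_r = atanh(0.353) = 0.368867;  SE = 1/√(n−3) = 1/√63 = 0.125988
z-limits: 0.368867 ± 2.576·0.125988 = 0.368867 ± 0.324545 = [0.044322, 0.693412]
ρ-limits: (tanh 0.044322, tanh 0.693412) = (0.044, 0.600)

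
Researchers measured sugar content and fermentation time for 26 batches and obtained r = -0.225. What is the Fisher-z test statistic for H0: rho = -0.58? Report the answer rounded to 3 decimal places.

2.079

Fisher z: atanh(-0.225) = -0.228917, atanh(-0.58) = -0.662463
z = (z_r − z_0)·√(n−3) = (-0.228917 − (-0.662463))·√23 = 0.433546 · 4.795832 = 2.079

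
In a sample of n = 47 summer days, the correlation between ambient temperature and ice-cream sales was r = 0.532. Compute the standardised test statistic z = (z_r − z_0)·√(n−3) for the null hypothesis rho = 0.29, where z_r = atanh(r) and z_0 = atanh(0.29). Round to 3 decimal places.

Fisher z: atanh(0.532) = 0.592931, atanh(0.29) = 0.298566
z = (z_r − z_0)·√(n−3) = (0.592931 − 0.298566)·√44 = 0.294365 · 6.633250 = 1.953

1.953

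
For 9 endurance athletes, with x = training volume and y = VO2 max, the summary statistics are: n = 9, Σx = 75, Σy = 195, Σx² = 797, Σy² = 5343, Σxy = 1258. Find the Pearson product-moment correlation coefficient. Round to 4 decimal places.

-0.8369

S_xy = nΣxy − ΣxΣy = 9·1258 − 75·195 = 11322 − 14625 = -3303
S_xx = nΣx² − (Σx)² = 9·797 − 75² = 7173 − 5625 = 1548
S_yy = nΣy² − (Σy)² = 9·5343 − 195² = 48087 − 38025 = 10062
r = S_xy / √(S_xx·S_yy) = -3303 / √(1548·10062) = -3303 / √15575976 = -3303 / 3946.6411 = -0.8369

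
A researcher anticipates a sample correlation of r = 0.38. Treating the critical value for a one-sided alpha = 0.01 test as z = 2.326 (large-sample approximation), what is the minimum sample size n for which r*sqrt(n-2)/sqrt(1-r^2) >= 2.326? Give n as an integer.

r√(n−2)/√(1−r²) ≥ 2.326  ⇔  n−2 ≥ (2.326)²·(1−r²)/r²
(1−r²)/r² = (1−0.1444)/0.1444 = 5.9252
n ≥ 2 + 5.410276·5.9252 = 2 + 32.0570 = 34.0570
⌈34.0570⌉ = 35

35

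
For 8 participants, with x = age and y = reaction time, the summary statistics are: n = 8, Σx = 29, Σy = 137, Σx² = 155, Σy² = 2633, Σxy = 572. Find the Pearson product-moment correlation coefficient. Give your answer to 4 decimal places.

Numerator: nΣxy − (Σx)(Σy) = 8·572 − (29)(137) = 603
Denominator: √[(nΣx²−(Σx)²)(nΣy²−(Σy)²)]
  nΣx²−(Σx)² = 8·155 − 841 = 399;  nΣy²−(Σy)² = 8·2633 − 18769 = 2295
  √(399·2295) = √915705 = 956.9248
r = 603 / 956.9248 = 0.6301

0.6301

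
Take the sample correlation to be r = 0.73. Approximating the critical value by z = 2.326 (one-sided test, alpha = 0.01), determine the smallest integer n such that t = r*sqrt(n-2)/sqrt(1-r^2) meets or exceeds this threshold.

Need r·√(n−2)/√(1−r²) ≥ 2.326
√(n−2) ≥ 2.326·√(1−0.5329) / 0.73 = 2.326·0.683447 / 0.73 = 2.1777
n−2 ≥ 4.7424  ⇒  n ≥ 6.7424
Smallest integer n = 7

7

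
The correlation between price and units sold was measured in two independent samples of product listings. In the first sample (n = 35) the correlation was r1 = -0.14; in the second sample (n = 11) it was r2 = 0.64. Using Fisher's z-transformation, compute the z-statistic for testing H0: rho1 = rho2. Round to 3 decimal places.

Fisher z-transforms: z1 = atanh(-0.14) = -0.140926, z2 = atanh(0.64) = 0.758174; difference d = -0.899100
Var(d) = 1/32 + 1/8 = 0.0312500 + 0.1250000 = 0.1562500
z = d/√Var(d) = -0.899100 / √0.1562500 = -0.899100 / 0.395285 = -2.275

-2.275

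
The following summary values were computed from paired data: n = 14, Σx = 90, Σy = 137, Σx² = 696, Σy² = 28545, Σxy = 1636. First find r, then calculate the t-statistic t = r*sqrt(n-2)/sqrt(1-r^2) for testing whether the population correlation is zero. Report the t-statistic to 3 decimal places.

Numerator: nΣxy − (Σx)(Σy) = 14·1636 − (90)(137) = 10574
Denominator: √[(nΣx²−(Σx)²)(nΣy²−(Σy)²)]
  nΣx²−(Σx)² = 14·696 − 8100 = 1644;  nΣy²−(Σy)² = 14·28545 − 18769 = 380861
  √(1644·380861) = √626135484 = 25022.6994
r = 10574 / 25022.6994 = 0.4226
t = r·√(n−2)/√(1−r²) = 0.4226·√12 / √(1−0.178591) = 1.463929 / 0.906316 = 1.615

1.615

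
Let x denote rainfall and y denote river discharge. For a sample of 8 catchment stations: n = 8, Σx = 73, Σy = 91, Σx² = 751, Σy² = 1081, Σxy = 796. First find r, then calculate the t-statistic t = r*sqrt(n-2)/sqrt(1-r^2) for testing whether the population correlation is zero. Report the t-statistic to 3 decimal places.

S_xy = nΣxy − ΣxΣy = 8·796 − 73·91 = 6368 − 6643 = -275
S_xx = nΣx² − (Σx)² = 8·751 − 73² = 6008 − 5329 = 679
S_yy = nΣy² − (Σy)² = 8·1081 − 91² = 8648 − 8281 = 367
r = S_xy / √(S_xx·S_yy) = -275 / √(679·367) = -275 / √249193 = -275 / 499.1923 = -0.5509
t = r·√(n−2)/√(1−r²) = -0.5509·√6 / √(1−0.303491) = -1.349424 / 0.834571 = -1.617

-1.617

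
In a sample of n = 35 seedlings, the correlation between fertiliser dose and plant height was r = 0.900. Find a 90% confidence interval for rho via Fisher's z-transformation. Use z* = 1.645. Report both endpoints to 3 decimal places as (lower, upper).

z_r = atanh(0.900) = 1.472219;  SE = 1/√(n−3) = 1/√32 = 0.176777
z-limits: 1.472219 ± 1.645·0.176777 = 1.472219 ± 0.290798 = [1.181421, 1.763017]
ρ-limits: (tanh 1.181421, tanh 1.763017) = (0.828, 0.943)

(0.828, 0.943)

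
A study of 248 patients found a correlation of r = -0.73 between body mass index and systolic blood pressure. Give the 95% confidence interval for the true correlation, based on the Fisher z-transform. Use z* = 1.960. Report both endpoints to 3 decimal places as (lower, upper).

z_r = atanh(-0.73) = -0.928727;  SE = 1/√(n−3) = 1/√245 = 0.063888
z-limits: -0.928727 ± 1.960·0.063888 = -0.928727 ± 0.125220 = [-1.053947, -0.803507]
ρ-limits: (tanh -1.053947, tanh -0.803507) = (-0.783, -0.666)

(-0.783, -0.666)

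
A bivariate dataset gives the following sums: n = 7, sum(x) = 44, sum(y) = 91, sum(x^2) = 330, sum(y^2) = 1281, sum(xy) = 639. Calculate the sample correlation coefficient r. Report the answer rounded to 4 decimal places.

S_xy = nΣxy − ΣxΣy = 7·639 − 44·91 = 4473 − 4004 = 469
S_xx = nΣx² − (Σx)² = 7·330 − 44² = 2310 − 1936 = 374
S_yy = nΣy² − (Σy)² = 7·1281 − 91² = 8967 − 8281 = 686
r = S_xy / √(S_xx·S_yy) = 469 / √(374·686) = 469 / √256564 = 469 / 506.5215 = 0.9259

0.9259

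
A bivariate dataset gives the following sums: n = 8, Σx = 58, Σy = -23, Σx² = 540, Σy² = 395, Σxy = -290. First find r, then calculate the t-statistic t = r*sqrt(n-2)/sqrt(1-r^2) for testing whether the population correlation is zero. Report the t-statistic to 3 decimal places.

Numerator: nΣxy − (Σx)(Σy) = 8·(-290) − (58)(-23) = -986
Denominator: √[(nΣx²−(Σx)²)(nΣy²−(Σy)²)]
  nΣx²−(Σx)² = 8·540 − 3364 = 956;  nΣy²−(Σy)² = 8·395 − 529 = 2631
  √(956·2631) = √2515236 = 1585.9496
r = -986 / 1585.9496 = -0.6217
t = r·√(n−2)/√(1−r²) = -0.6217·√6 / √(1−0.386511) = -1.522848 / 0.783255 = -1.944

-1.944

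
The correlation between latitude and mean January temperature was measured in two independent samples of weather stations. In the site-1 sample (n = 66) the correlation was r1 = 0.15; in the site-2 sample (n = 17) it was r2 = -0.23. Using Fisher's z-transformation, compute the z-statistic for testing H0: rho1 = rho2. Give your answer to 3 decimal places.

z1 = atanh(0.15) = 0.151140,  z2 = atanh(-0.23) = -0.234189
SE = √(1/(n1−3) + 1/(n2−3)) = √(1/63 + 1/14) = √(0.0158730 + 0.0714286) = √0.0873016 = 0.295468
z = (z1 − z2)/SE = (0.151140 − (-0.234189)) / 0.295468 = 0.385329 / 0.295468 = 1.304

1.304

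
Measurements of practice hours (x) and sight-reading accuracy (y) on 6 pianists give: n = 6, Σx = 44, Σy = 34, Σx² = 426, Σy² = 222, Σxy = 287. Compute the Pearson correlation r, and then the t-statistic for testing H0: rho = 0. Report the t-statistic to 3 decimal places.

1.876

S_xy = nΣxy − ΣxΣy = 6·287 − 44·34 = 1722 − 1496 = 226
S_xx = nΣx² − (Σx)² = 6·426 − 44² = 2556 − 1936 = 620
S_yy = nΣy² − (Σy)² = 6·222 − 34² = 1332 − 1156 = 176
r = S_xy / √(S_xx·S_yy) = 226 / √(620·176) = 226 / √109120 = 226 / 330.3332 = 0.6842
t = r·√(n−2)/√(1−r²) = 0.6842·√4 / √(1−0.468130) = 1.368400 / 0.729294 = 1.876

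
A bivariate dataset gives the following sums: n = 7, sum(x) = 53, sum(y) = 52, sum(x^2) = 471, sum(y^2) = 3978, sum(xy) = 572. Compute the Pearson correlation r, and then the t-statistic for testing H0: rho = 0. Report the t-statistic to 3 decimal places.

0.853

Numerator: nΣxy − (Σx)(Σy) = 7·572 − (53)(52) = 1248
Denominator: √[(nΣx²−(Σx)²)(nΣy²−(Σy)²)]
  nΣx²−(Σx)² = 7·471 − 2809 = 488;  nΣy²−(Σy)² = 7·3978 − 2704 = 25142
  √(488·25142) = √12269296 = 3502.7555
r = 1248 / 3502.7555 = 0.3563
t = r·√(n−2)/√(1−r²) = 0.3563·√5 / √(1−0.126950) = 0.796711 / 0.934371 = 0.853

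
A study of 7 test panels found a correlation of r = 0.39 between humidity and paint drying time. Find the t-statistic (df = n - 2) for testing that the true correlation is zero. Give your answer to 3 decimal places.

0.947

t = r·√(n−2) / √(1−r²) with r = 0.39, n = 7
  = 0.39·√5 / √(1 − 0.1521)
  = 0.39·2.236068 / 0.920815
  = 0.872067 / 0.920815 = 0.947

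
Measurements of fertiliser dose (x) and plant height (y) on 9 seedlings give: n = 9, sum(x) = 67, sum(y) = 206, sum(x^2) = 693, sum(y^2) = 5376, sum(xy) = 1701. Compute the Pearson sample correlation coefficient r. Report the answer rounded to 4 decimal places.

Numerator: nΣxy − (Σx)(Σy) = 9·1701 − (67)(206) = 1507
Denominator: √[(nΣx²−(Σx)²)(nΣy²−(Σy)²)]
  nΣx²−(Σx)² = 9·693 − 4489 = 1748;  nΣy²−(Σy)² = 9·5376 − 42436 = 5948
  √(1748·5948) = √10397104 = 3224.4541
r = 1507 / 3224.4541 = 0.4674

0.4674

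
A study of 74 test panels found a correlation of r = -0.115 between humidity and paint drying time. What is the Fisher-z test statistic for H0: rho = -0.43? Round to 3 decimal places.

z_r = atanh(-0.115) = -0.115511,  z_0 = atanh(-0.43) = -0.459897
SE = 1/√(n−3) = 1/√71 = 0.118678
z = (z_r − z_0)/SE = (-0.115511 − (-0.459897)) / 0.118678 = 0.344386 / 0.118678 = 2.902

2.902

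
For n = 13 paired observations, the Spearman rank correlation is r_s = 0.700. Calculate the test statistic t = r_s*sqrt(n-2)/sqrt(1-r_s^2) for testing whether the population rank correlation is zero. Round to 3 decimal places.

3.251

t = r_s·√(n−2) / √(1−r_s²) with r_s = 0.700, n = 13
  = 0.700·√11 / √(1 − 0.490000)
  = 0.700·3.316625 / 0.714143
  = 2.321638 / 0.714143 = 3.251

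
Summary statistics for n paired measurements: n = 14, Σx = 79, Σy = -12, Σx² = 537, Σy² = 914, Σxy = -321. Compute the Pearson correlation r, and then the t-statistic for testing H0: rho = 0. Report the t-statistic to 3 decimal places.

Numerator: nΣxy − (Σx)(Σy) = 14·(-321) − (79)(-12) = -3546
Denominator: √[(nΣx²−(Σx)²)(nΣy²−(Σy)²)]
  nΣx²−(Σx)² = 14·537 − 6241 = 1277;  nΣy²−(Σy)² = 14·914 − 144 = 12652
  √(1277·12652) = √16156604 = 4019.5278
r = -3546 / 4019.5278 = -0.8822
t = r·√(n−2)/√(1−r²) = -0.8822·√12 / √(1−0.778277) = -3.056030 / 0.470875 = -6.490

-6.490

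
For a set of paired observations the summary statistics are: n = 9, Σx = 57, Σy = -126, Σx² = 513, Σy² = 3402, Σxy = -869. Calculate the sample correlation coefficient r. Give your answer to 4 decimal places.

Numerator: nΣxy − (Σx)(Σy) = 9·(-869) − (57)(-126) = -639
Denominator: √[(nΣx²−(Σx)²)(nΣy²−(Σy)²)]
  nΣx²−(Σx)² = 9·513 − 3249 = 1368;  nΣy²−(Σy)² = 9·3402 − 15876 = 14742
  √(1368·14742) = √20167056 = 4490.7745
r = -639 / 4490.7745 = -0.1423

-0.1423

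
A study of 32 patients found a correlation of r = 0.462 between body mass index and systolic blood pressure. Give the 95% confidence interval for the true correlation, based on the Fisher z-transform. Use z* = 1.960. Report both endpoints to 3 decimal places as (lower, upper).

(0.135, 0.698)

Fisher z: z_r = atanh(r) = ½·ln((1+0.462)/(1−0.462)) = 0.499851
SE(z) = 1/√(n−3) = 1/√29 = 0.185695
95% ⇒ z* = 1.960; margin = 1.960·0.185695 = 0.363962
CI on z-scale: (0.135889, 0.863813)
Back-transform: tanh(0.135889) = 0.135059, tanh(0.863813) = 0.698217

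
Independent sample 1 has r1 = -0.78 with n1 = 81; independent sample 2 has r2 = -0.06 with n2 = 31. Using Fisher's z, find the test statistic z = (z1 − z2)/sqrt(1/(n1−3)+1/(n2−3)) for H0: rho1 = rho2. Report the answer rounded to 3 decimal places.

-4.472

z1 = atanh(-0.78) = -1.045371,  z2 = atanh(-0.06) = -0.060072
SE = √(1/(n1−3) + 1/(n2−3)) = √(1/78 + 1/28) = √(0.0128205 + 0.0357143) = √0.0485348 = 0.220306
z = (z1 − z2)/SE = (-1.045371 − (-0.060072)) / 0.220306 = -0.985299 / 0.220306 = -4.472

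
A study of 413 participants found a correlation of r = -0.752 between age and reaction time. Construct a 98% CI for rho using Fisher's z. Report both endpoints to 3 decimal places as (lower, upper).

Fisher z: z_r = atanh(r) = ½·ln((1+(-0.752))/(1−(-0.752))) = -0.977542
SE(z) = 1/√(n−3) = 1/√410 = 0.049386
98% ⇒ z* = 2.326; margin = 2.326·0.049386 = 0.114872
CI on z-scale: (-1.092414, -0.862670)
Back-transform: tanh(-1.092414) = -0.797758, tanh(-0.862670) = -0.697631

(-0.798, -0.698)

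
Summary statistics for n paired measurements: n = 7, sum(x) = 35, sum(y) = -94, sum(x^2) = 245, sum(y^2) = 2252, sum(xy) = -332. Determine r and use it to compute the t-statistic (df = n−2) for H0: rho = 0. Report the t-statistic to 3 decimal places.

1.377

S_xy = nΣxy − ΣxΣy = 7·(-332) − 35·(-94) = -2324 − (-3290) = 966
S_xx = nΣx² − (Σx)² = 7·245 − 35² = 1715 − 1225 = 490
S_yy = nΣy² − (Σy)² = 7·2252 − (-94)² = 15764 − 8836 = 6928
r = S_xy / √(S_xx·S_yy) = 966 / √(490·6928) = 966 / √3394720 = 966 / 1842.4766 = 0.5243
t = r·√(n−2)/√(1−r²) = 0.5243·√5 / √(1−0.274890) = 1.172370 / 0.851534 = 1.377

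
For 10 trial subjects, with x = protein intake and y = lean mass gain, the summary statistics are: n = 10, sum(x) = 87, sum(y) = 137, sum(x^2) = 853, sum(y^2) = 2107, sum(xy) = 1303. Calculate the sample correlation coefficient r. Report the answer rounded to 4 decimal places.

0.7471

S_xy = nΣxy − ΣxΣy = 10·1303 − 87·137 = 13030 − 11919 = 1111
S_xx = nΣx² − (Σx)² = 10·853 − 87² = 8530 − 7569 = 961
S_yy = nΣy² − (Σy)² = 10·2107 − 137² = 21070 − 18769 = 2301
r = S_xy / √(S_xx·S_yy) = 1111 / √(961·2301) = 1111 / √2211261 = 1111 / 1487.0309 = 0.7471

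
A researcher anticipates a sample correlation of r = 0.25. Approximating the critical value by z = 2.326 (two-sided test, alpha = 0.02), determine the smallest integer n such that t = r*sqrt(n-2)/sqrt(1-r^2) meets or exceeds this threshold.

84

r√(n−2)/√(1−r²) ≥ 2.326  ⇔  n−2 ≥ (2.326)²·(1−r²)/r²
(1−r²)/r² = (1−0.0625)/0.0625 = 15.0000
n ≥ 2 + 5.410276·15.0000 = 2 + 81.1541 = 83.1541
⌈83.1541⌉ = 84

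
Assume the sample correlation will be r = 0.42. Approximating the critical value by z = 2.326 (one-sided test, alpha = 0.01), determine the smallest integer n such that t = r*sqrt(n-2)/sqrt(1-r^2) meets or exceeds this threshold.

Need r·√(n−2)/√(1−r²) ≥ 2.326
√(n−2) ≥ 2.326·√(1−0.1764) / 0.42 = 2.326·0.907524 / 0.42 = 5.0260
n−2 ≥ 25.2607  ⇒  n ≥ 27.2607
Smallest integer n = 28

28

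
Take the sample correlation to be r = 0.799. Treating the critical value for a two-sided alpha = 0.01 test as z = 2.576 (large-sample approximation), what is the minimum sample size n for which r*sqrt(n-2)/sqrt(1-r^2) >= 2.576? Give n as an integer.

6

r√(n−2)/√(1−r²) ≥ 2.576  ⇔  n−2 ≥ (2.576)²·(1−r²)/r²
(1−r²)/r² = (1−0.638401)/0.638401 = 0.5664
n ≥ 2 + 6.635776·0.5664 = 2 + 3.7585 = 5.7585
⌈5.7585⌉ = 6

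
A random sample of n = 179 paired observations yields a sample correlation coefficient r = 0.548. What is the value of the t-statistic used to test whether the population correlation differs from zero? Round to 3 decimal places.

1 − r² = 1 − 0.300304 = 0.699696;  √(1−r²) = 0.836478
√(n−2) = √177 = 13.304135
t = r·√(n−2)/√(1−r²) = 0.548 · 13.304135 / 0.836478 = 8.716

8.716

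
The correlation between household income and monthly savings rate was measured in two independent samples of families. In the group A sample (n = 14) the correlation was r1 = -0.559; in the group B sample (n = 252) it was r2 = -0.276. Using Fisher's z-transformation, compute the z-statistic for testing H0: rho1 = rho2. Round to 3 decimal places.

z1 = atanh(-0.559) = -0.631377,  z2 = atanh(-0.276) = -0.283347
SE = √(1/(n1−3) + 1/(n2−3)) = √(1/11 + 1/249) = √(0.0909091 + 0.0040161) = √0.0949252 = 0.308099
z = (z1 − z2)/SE = (-0.631377 − (-0.283347)) / 0.308099 = -0.348030 / 0.308099 = -1.130

-1.130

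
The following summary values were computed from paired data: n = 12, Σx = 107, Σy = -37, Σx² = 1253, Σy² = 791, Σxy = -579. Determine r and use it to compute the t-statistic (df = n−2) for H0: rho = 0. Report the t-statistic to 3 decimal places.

S_xy = nΣxy − ΣxΣy = 12·(-579) − 107·(-37) = -6948 − (-3959) = -2989
S_xx = nΣx² − (Σx)² = 12·1253 − 107² = 15036 − 11449 = 3587
S_yy = nΣy² − (Σy)² = 12·791 − (-37)² = 9492 − 1369 = 8123
r = S_xy / √(S_xx·S_yy) = -2989 / √(3587·8123) = -2989 / √29137201 = -2989 / 5397.8886 = -0.5537
t = r·√(n−2)/√(1−r²) = -0.5537·√10 / √(1−0.306584) = -1.750953 / 0.832716 = -2.103

-2.103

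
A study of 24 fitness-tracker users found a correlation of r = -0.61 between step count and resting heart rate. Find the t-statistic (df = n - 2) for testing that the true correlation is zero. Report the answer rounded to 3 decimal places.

1 − r² = 1 − 0.3721 = 0.6279;  √(1−r²) = 0.792401
√(n−2) = √22 = 4.690416
t = r·√(n−2)/√(1−r²) = -0.61 · 4.690416 / 0.792401 = -3.611

-3.611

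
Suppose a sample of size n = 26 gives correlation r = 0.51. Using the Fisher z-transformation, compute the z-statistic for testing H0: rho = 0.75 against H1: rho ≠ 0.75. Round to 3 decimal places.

z_r = atanh(0.51) = 0.562730,  z_0 = atanh(0.75) = 0.972955
SE = 1/√(n−3) = 1/√23 = 0.208514
z = (z_r − z_0)/SE = (0.562730 − 0.972955) / 0.208514 = -0.410225 / 0.208514 = -1.967

-1.967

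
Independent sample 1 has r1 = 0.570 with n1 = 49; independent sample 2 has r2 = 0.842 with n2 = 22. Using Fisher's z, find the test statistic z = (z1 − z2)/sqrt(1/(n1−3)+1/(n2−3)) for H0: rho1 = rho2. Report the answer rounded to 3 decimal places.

-2.129

Fisher z-transforms: z1 = atanh(0.570) = 0.647523, z2 = atanh(0.842) = 1.228006; difference d = -0.580483
Var(d) = 1/46 + 1/19 = 0.0217391 + 0.0526316 = 0.0743707
z = d/√Var(d) = -0.580483 / √0.0743707 = -0.580483 / 0.272710 = -2.129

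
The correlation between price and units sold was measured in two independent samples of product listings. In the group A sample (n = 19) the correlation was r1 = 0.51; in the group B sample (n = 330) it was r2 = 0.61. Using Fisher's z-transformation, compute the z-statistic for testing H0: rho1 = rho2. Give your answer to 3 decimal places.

Fisher z-transforms: z1 = atanh(0.51) = 0.562730, z2 = atanh(0.61) = 0.708921; difference d = -0.146191
Var(d) = 1/16 + 1/327 = 0.0625000 + 0.0030581 = 0.0655581
z = d/√Var(d) = -0.146191 / √0.0655581 = -0.146191 / 0.256043 = -0.571

-0.571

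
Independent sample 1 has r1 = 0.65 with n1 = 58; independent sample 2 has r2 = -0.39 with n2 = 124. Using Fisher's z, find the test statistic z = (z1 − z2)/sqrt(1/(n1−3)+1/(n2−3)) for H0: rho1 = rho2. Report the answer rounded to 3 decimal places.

Fisher z-transforms: z1 = atanh(0.65) = 0.775299, z2 = atanh(-0.39) = -0.411800; difference d = 1.187099
Var(d) = 1/55 + 1/121 = 0.0181818 + 0.0082645 = 0.0264463
z = d/√Var(d) = 1.187099 / √0.0264463 = 1.187099 / 0.162623 = 7.300

7.300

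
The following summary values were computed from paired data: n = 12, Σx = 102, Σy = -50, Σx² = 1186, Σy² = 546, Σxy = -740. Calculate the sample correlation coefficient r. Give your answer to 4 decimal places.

Numerator: nΣxy − (Σx)(Σy) = 12·(-740) − (102)(-50) = -3780
Denominator: √[(nΣx²−(Σx)²)(nΣy²−(Σy)²)]
  nΣx²−(Σx)² = 12·1186 − 10404 = 3828;  nΣy²−(Σy)² = 12·546 − 2500 = 4052
  √(3828·4052) = √15511056 = 3938.4078
r = -3780 / 3938.4078 = -0.9598

-0.9598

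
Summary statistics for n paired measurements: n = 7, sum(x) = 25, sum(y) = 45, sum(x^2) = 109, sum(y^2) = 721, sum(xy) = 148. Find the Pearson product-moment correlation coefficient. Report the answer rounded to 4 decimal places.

-0.1378

S_xy = nΣxy − ΣxΣy = 7·148 − 25·45 = 1036 − 1125 = -89
S_xx = nΣx² − (Σx)² = 7·109 − 25² = 763 − 625 = 138
S_yy = nΣy² − (Σy)² = 7·721 − 45² = 5047 − 2025 = 3022
r = S_xy / √(S_xx·S_yy) = -89 / √(138·3022) = -89 / √417036 = -89 / 645.7832 = -0.1378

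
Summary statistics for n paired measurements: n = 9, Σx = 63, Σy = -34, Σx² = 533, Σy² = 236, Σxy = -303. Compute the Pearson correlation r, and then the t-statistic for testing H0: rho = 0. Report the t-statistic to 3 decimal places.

S_xy = nΣxy − ΣxΣy = 9·(-303) − 63·(-34) = -2727 − (-2142) = -585
S_xx = nΣx² − (Σx)² = 9·533 − 63² = 4797 − 3969 = 828
S_yy = nΣy² − (Σy)² = 9·236 − (-34)² = 2124 − 1156 = 968
r = S_xy / √(S_xx·S_yy) = -585 / √(828·968) = -585 / √801504 = -585 / 895.2676 = -0.6534
t = r·√(n−2)/√(1−r²) = -0.6534·√7 / √(1−0.426932) = -1.728734 / 0.757013 = -2.284

-2.284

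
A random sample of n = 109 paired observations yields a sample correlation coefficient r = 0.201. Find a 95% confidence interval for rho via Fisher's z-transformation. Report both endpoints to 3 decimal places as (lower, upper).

(0.013, 0.375)

z_r = atanh(0.201) = 0.203774;  SE = 1/√(n−3) = 1/√106 = 0.097129
z-limits: 0.203774 ± 1.960·0.097129 = 0.203774 ± 0.190373 = [0.013401, 0.394147]
ρ-limits: (tanh 0.013401, tanh 0.394147) = (0.013, 0.375)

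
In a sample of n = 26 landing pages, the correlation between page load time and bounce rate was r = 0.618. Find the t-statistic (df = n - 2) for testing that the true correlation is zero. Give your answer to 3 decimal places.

3.851

1 − r² = 1 − 0.381924 = 0.618076;  √(1−r²) = 0.786178
√(n−2) = √24 = 4.898979
t = r·√(n−2)/√(1−r²) = 0.618 · 4.898979 / 0.786178 = 3.851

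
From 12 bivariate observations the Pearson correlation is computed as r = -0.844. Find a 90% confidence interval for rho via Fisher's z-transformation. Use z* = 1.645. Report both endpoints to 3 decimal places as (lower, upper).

z_r = atanh(-0.844) = -1.234918;  SE = 1/√(n−3) = 1/√9 = 0.333333
z-limits: -1.234918 ± 1.645·0.333333 = -1.234918 ± 0.548333 = [-1.783251, -0.686585]
ρ-limits: (tanh -1.783251, tanh -0.686585) = (-0.945, -0.596)

(-0.945, -0.596)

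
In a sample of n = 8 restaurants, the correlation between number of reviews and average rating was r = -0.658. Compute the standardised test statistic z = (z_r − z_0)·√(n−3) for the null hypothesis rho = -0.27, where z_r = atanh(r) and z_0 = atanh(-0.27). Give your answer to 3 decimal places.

-1.146

Fisher z: atanh(-0.658) = -0.789278, atanh(-0.27) = -0.276864
z = (z_r − z_0)·√(n−3) = (-0.789278 − (-0.276864))·√5 = -0.512414 · 2.236068 = -1.146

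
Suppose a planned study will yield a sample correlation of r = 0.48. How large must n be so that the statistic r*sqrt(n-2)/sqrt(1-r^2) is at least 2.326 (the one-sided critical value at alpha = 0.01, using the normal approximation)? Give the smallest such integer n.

Need r·√(n−2)/√(1−r²) ≥ 2.326
√(n−2) ≥ 2.326·√(1−0.2304) / 0.48 = 2.326·0.877268 / 0.48 = 4.2511
n−2 ≥ 18.0719  ⇒  n ≥ 20.0719
Smallest integer n = 21

21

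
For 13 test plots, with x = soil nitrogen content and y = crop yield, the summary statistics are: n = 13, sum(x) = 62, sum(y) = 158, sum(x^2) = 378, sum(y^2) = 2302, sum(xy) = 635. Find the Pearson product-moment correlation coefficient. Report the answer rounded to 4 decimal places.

S_xy = nΣxy − ΣxΣy = 13·635 − 62·158 = 8255 − 9796 = -1541
S_xx = nΣx² − (Σx)² = 13·378 − 62² = 4914 − 3844 = 1070
S_yy = nΣy² − (Σy)² = 13·2302 − 158² = 29926 − 24964 = 4962
r = S_xy / √(S_xx·S_yy) = -1541 / √(1070·4962) = -1541 / √5309340 = -1541 / 2304.2005 = -0.6688

-0.6688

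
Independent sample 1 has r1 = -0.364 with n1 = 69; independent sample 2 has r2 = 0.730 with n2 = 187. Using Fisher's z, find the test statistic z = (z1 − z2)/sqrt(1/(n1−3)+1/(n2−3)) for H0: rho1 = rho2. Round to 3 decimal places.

z1 = atanh(-0.364) = -0.381489,  z2 = atanh(0.730) = 0.928727
SE = √(1/(n1−3) + 1/(n2−3)) = √(1/66 + 1/184) = √(0.0151515 + 0.0054348) = √0.0205863 = 0.143479
z = (z1 − z2)/SE = (-0.381489 − 0.928727) / 0.143479 = -1.310216 / 0.143479 = -9.132

-9.132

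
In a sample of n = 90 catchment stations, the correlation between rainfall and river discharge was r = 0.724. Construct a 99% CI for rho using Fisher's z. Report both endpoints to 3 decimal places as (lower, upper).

z_r = atanh(0.724) = 0.916001;  SE = 1/√(n−3) = 1/√87 = 0.107211
z-limits: 0.916001 ± 2.576·0.107211 = 0.916001 ± 0.276176 = [0.639825, 1.192177]
ρ-limits: (tanh 0.639825, tanh 1.192177) = (0.565, 0.831)

(0.565, 0.831)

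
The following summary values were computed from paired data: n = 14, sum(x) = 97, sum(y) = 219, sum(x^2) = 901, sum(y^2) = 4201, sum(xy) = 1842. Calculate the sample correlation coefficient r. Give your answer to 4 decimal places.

0.7706

Numerator: nΣxy − (Σx)(Σy) = 14·1842 − (97)(219) = 4545
Denominator: √[(nΣx²−(Σx)²)(nΣy²−(Σy)²)]
  nΣx²−(Σx)² = 14·901 − 9409 = 3205;  nΣy²−(Σy)² = 14·4201 − 47961 = 10853
  √(3205·10853) = √34783865 = 5897.7848
r = 4545 / 5897.7848 = 0.7706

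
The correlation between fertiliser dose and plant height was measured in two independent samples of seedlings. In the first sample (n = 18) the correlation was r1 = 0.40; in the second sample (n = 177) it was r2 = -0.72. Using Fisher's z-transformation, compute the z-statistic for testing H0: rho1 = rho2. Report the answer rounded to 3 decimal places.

Fisher z-transforms: z1 = atanh(0.40) = 0.423649, z2 = atanh(-0.72) = -0.907645; difference d = 1.331294
Var(d) = 1/15 + 1/174 = 0.0666667 + 0.0057471 = 0.0724138
z = d/√Var(d) = 1.331294 / √0.0724138 = 1.331294 / 0.269098 = 4.947

4.947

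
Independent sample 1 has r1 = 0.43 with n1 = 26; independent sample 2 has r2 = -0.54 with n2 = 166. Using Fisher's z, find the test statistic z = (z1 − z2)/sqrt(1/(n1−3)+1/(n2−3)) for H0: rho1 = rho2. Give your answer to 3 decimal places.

z1 = atanh(0.43) = 0.459897,  z2 = atanh(-0.54) = -0.604156
SE = √(1/(n1−3) + 1/(n2−3)) = √(1/23 + 1/163) = √(0.0434783 + 0.0061350) = √0.0496133 = 0.222740
z = (z1 − z2)/SE = (0.459897 − (-0.604156)) / 0.222740 = 1.064053 / 0.222740 = 4.777

4.777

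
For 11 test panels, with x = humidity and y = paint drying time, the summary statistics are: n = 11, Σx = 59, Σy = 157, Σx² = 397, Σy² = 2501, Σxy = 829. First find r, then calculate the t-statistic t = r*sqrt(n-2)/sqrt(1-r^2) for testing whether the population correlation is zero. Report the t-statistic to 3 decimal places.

-0.272

S_xy = nΣxy − ΣxΣy = 11·829 − 59·157 = 9119 − 9263 = -144
S_xx = nΣx² − (Σx)² = 11·397 − 59² = 4367 − 3481 = 886
S_yy = nΣy² − (Σy)² = 11·2501 − 157² = 27511 − 24649 = 2862
r = S_xy / √(S_xx·S_yy) = -144 / √(886·2862) = -144 / √2535732 = -144 / 1592.3982 = -0.0904
t = r·√(n−2)/√(1−r²) = -0.0904·√9 / √(1−0.008172) = -0.271200 / 0.995906 = -0.272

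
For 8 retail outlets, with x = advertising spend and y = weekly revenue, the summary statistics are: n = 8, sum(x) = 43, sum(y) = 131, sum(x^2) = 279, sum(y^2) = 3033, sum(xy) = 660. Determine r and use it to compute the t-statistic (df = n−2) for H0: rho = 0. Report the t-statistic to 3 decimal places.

S_xy = nΣxy − ΣxΣy = 8·660 − 43·131 = 5280 − 5633 = -353
S_xx = nΣx² − (Σx)² = 8·279 − 43² = 2232 − 1849 = 383
S_yy = nΣy² − (Σy)² = 8·3033 − 131² = 24264 − 17161 = 7103
r = S_xy / √(S_xx·S_yy) = -353 / √(383·7103) = -353 / √2720449 = -353 / 1649.3784 = -0.2140
t = r·√(n−2)/√(1−r²) = -0.2140·√6 / √(1−0.045796) = -0.524191 / 0.976834 = -0.537

-0.537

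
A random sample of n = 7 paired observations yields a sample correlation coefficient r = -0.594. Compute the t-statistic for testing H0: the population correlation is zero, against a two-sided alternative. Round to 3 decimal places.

1 − r² = 1 − 0.352836 = 0.647164;  √(1−r²) = 0.804465
√(n−2) = √5 = 2.236068
t = r·√(n−2)/√(1−r²) = -0.594 · 2.236068 / 0.804465 = -1.651

-1.651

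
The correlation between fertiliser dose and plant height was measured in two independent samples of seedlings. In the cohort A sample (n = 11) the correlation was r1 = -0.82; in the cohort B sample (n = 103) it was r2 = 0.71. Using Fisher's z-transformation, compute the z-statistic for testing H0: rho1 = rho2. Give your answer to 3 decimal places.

z1 = atanh(-0.82) = -1.156817,  z2 = atanh(0.71) = 0.887184
SE = √(1/(n1−3) + 1/(n2−3)) = √(1/8 + 1/100) = √(0.1250000 + 0.0100000) = √0.1350000 = 0.367423
z = (z1 − z2)/SE = (-1.156817 − 0.887184) / 0.367423 = -2.044001 / 0.367423 = -5.563

-5.563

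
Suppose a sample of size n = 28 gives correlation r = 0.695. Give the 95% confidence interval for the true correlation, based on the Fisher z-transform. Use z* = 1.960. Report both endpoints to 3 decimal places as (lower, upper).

Fisher z: z_r = atanh(r) = ½·ln((1+0.695)/(1−0.695)) = 0.857563
SE(z) = 1/√(n−3) = 1/√25 = 0.200000
95% ⇒ z* = 1.960; margin = 1.960·0.200000 = 0.392000
CI on z-scale: (0.465563, 1.249563)
Back-transform: tanh(0.465563) = 0.434607, tanh(1.249563) = 0.848161

(0.435, 0.848)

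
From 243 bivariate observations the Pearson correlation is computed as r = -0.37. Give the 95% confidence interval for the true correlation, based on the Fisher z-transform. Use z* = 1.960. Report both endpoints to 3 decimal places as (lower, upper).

Fisher z: z_r = atanh(r) = ½·ln((1+(-0.37))/(1−(-0.37))) = -0.388423
SE(z) = 1/√(n−3) = 1/√240 = 0.064550
95% ⇒ z* = 1.960; margin = 1.960·0.064550 = 0.126518
CI on z-scale: (-0.514941, -0.261905)
Back-transform: tanh(-0.514941) = -0.473786, tanh(-0.261905) = -0.256076

(-0.474, -0.256)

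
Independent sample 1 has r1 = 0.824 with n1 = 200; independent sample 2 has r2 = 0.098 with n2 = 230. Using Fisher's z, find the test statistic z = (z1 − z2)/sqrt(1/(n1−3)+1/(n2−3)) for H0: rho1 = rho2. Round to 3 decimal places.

10.997

Fisher z-transforms: z1 = atanh(0.824) = 1.169152, z2 = atanh(0.098) = 0.098316; difference d = 1.070836
Var(d) = 1/197 + 1/227 = 0.0050761 + 0.0044053 = 0.0094814
z = d/√Var(d) = 1.070836 / √0.0094814 = 1.070836 / 0.097372 = 10.997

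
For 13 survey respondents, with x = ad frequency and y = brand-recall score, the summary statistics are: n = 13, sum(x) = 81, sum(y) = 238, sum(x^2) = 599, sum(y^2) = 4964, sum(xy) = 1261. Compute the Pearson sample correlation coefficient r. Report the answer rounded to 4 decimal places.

-0.9277

Numerator: nΣxy − (Σx)(Σy) = 13·1261 − (81)(238) = -2885
Denominator: √[(nΣx²−(Σx)²)(nΣy²−(Σy)²)]
  nΣx²−(Σx)² = 13·599 − 6561 = 1226;  nΣy²−(Σy)² = 13·4964 − 56644 = 7888
  √(1226·7888) = √9670688 = 3109.7730
r = -2885 / 3109.7730 = -0.9277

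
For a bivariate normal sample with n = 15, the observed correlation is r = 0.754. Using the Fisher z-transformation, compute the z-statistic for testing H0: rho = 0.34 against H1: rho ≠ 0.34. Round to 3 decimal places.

z_r = atanh(0.754) = 0.982161,  z_0 = atanh(0.34) = 0.354093
SE = 1/√(n−3) = 1/√12 = 0.288675
z = (z_r − z_0)/SE = (0.982161 − 0.354093) / 0.288675 = 0.628068 / 0.288675 = 2.176

2.176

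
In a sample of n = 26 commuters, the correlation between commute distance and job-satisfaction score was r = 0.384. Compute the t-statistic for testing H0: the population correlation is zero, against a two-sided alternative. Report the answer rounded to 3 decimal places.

1 − r² = 1 − 0.147456 = 0.852544;  √(1−r²) = 0.923333
√(n−2) = √24 = 4.898979
t = r·√(n−2)/√(1−r²) = 0.384 · 4.898979 / 0.923333 = 2.037

2.037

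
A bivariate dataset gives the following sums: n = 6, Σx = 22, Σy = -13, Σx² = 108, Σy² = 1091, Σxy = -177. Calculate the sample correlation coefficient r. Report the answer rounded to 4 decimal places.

-0.7588

Numerator: nΣxy − (Σx)(Σy) = 6·(-177) − (22)(-13) = -776
Denominator: √[(nΣx²−(Σx)²)(nΣy²−(Σy)²)]
  nΣx²−(Σx)² = 6·108 − 484 = 164;  nΣy²−(Σy)² = 6·1091 − 169 = 6377
  √(164·6377) = √1045828 = 1022.6573
r = -776 / 1022.6573 = -0.7588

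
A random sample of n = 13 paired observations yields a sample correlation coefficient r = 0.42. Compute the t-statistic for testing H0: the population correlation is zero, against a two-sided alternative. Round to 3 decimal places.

1 − r² = 1 − 0.1764 = 0.8236;  √(1−r²) = 0.907524
√(n−2) = √11 = 3.316625
t = r·√(n−2)/√(1−r²) = 0.42 · 3.316625 / 0.907524 = 1.535

1.535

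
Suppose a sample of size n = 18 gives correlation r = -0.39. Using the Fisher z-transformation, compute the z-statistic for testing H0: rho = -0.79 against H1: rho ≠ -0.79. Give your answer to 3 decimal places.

z_r = atanh(-0.39) = -0.411800,  z_0 = atanh(-0.79) = -1.071432
SE = 1/√(n−3) = 1/√15 = 0.258199
z = (z_r − z_0)/SE = (-0.411800 − (-1.071432)) / 0.258199 = 0.659632 / 0.258199 = 2.555

2.555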